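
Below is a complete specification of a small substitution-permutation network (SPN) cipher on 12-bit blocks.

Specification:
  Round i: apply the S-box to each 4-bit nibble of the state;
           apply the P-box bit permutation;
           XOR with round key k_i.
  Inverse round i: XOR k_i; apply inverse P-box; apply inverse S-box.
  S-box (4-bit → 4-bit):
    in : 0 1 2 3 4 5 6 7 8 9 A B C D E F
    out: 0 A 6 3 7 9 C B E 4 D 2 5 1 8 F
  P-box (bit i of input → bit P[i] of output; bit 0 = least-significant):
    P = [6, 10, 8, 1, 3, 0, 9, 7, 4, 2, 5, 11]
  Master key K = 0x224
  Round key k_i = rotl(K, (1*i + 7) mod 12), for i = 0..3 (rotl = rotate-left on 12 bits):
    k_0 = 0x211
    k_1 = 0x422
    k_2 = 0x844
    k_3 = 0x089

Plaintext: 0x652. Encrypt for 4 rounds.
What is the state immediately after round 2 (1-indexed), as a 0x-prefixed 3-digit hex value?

0xD17

s_0 = plaintext = 0x652
s_1 = Round(s_0, k_0) = 0xFB9
s_2 = Round(s_1, k_1) = 0xD17
s_3 = Round(s_2, k_2) = 0xC97
s_4 = Round(s_3, k_3) = 0x6FB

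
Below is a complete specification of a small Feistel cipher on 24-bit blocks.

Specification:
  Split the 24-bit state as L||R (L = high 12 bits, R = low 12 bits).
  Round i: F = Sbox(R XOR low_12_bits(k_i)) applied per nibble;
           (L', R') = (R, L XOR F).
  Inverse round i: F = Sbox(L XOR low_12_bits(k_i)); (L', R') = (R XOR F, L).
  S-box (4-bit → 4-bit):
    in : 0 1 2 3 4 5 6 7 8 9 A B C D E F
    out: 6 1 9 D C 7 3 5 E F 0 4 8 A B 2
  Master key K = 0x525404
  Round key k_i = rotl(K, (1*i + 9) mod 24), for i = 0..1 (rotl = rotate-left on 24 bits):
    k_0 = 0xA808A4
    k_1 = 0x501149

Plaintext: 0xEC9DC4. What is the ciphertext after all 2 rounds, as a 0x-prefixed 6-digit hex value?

s_0 = plaintext = 0xEC9DC4
s_1 = Round(s_0, k_0) = 0xDC49FF
s_2 = Round(s_1, k_1) = 0x9FF387

0x9FF387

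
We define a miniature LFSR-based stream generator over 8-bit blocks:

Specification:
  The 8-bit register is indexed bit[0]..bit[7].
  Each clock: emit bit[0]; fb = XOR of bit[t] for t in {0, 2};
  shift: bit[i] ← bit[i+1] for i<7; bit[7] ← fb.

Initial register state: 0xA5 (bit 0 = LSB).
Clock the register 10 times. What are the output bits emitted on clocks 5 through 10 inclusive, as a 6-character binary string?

010100

reg_0 = 0xA5
clock 1: out=1, reg = 0x52
clock 2: out=0, reg = 0x29
clock 3: out=1, reg = 0x94
clock 4: out=0, reg = 0xCA
clock 5: out=0, reg = 0x65
clock 6: out=1, reg = 0x32
clock 7: out=0, reg = 0x19
clock 8: out=1, reg = 0x8C
clock 9: out=0, reg = 0xC6
clock 10: out=0, reg = 0xE3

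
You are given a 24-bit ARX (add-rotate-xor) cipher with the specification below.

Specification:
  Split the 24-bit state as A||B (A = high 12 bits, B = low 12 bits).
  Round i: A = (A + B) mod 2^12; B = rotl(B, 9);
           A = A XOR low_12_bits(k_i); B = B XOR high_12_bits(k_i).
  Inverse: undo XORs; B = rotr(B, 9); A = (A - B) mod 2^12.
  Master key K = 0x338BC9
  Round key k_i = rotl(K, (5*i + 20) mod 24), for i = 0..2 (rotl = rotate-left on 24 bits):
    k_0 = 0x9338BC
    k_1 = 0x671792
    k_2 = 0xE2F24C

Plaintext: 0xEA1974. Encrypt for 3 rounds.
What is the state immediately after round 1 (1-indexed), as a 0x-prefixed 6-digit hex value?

s_0 = plaintext = 0xEA1974
s_1 = Round(s_0, k_0) = 0x0A901D
s_2 = Round(s_1, k_1) = 0x754C72
s_3 = Round(s_2, k_2) = 0x18ABA1

0x0A901D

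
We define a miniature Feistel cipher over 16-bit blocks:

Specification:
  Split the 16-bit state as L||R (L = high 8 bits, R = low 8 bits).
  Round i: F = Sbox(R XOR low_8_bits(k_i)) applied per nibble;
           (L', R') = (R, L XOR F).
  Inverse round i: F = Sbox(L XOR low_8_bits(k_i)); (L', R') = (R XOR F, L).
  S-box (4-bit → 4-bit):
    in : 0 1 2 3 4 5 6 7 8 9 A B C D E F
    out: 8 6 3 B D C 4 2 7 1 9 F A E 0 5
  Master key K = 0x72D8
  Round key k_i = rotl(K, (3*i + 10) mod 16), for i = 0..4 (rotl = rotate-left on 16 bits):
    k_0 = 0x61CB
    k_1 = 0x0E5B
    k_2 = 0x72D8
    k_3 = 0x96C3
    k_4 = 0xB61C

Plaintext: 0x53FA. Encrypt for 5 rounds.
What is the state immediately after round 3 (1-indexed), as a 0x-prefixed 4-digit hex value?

s_0 = plaintext = 0x53FA
s_1 = Round(s_0, k_0) = 0xFAE5
s_2 = Round(s_1, k_1) = 0xE50A
s_3 = Round(s_2, k_2) = 0x0A06
s_4 = Round(s_3, k_3) = 0x06A6
s_5 = Round(s_4, k_4) = 0xA6FF

0x0A06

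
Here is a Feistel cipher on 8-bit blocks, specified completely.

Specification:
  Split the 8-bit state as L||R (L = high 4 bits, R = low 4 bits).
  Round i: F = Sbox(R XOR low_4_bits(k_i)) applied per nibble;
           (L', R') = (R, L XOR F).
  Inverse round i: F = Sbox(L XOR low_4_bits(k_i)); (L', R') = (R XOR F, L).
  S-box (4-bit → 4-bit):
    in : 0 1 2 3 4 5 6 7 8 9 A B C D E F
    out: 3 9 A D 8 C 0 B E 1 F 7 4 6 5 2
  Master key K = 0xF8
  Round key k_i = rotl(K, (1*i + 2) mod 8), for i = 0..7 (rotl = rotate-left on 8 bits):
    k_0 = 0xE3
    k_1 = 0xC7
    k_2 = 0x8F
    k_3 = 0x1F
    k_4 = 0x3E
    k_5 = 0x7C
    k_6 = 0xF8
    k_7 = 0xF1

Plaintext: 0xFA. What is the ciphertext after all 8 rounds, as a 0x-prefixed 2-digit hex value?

0x09

s_0 = plaintext = 0xFA
s_1 = Round(s_0, k_0) = 0xAE
s_2 = Round(s_1, k_1) = 0xEB
s_3 = Round(s_2, k_2) = 0xB6
s_4 = Round(s_3, k_3) = 0x6A
s_5 = Round(s_4, k_4) = 0xAE
s_6 = Round(s_5, k_5) = 0xE0
s_7 = Round(s_6, k_6) = 0x00
s_8 = Round(s_7, k_7) = 0x09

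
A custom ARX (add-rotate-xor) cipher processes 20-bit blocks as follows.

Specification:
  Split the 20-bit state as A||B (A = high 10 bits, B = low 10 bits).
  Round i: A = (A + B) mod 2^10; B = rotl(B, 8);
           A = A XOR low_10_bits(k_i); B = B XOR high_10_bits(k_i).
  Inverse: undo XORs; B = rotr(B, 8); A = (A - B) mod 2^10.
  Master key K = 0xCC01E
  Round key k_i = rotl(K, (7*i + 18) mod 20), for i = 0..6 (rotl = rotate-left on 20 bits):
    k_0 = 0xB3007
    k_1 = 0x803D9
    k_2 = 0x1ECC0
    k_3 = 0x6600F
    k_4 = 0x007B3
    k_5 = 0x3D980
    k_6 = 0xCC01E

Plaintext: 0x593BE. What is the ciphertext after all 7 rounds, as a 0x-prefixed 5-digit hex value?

0x2F42F

s_0 = plaintext = 0x593BE
s_1 = Round(s_0, k_0) = 0x49423
s_2 = Round(s_1, k_1) = 0xA4508
s_3 = Round(s_2, k_2) = 0xD6439
s_4 = Round(s_3, k_3) = 0xE7496
s_5 = Round(s_4, k_4) = 0xE0224
s_6 = Round(s_5, k_5) = 0x0907F
s_7 = Round(s_6, k_6) = 0x2F42F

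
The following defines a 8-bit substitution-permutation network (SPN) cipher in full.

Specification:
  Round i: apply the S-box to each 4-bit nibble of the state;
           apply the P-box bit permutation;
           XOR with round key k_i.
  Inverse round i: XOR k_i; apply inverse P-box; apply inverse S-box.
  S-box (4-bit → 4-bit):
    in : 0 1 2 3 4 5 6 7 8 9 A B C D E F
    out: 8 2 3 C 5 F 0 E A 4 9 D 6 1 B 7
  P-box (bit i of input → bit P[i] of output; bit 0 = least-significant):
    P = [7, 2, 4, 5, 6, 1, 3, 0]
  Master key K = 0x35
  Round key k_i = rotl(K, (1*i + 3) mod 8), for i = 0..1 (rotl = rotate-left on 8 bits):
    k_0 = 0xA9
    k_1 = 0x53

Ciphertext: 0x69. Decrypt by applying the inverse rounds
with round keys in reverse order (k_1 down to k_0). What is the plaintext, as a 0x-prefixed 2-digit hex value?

s_0 = ciphertext = 0x69
s_1 = InvRound(s_0, k_1) = 0xC3
s_2 = InvRound(s_1, k_0) = 0xF0

0xF0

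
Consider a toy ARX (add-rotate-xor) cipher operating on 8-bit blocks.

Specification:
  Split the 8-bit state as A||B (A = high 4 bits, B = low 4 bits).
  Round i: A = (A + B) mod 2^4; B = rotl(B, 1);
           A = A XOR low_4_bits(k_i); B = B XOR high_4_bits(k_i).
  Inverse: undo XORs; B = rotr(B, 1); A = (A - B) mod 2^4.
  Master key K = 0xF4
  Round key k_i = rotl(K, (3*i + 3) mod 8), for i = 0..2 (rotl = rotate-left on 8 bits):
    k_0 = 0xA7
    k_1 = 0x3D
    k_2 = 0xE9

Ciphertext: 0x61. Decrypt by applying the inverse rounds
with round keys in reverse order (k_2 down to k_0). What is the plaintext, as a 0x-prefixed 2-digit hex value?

s_0 = ciphertext = 0x61
s_1 = InvRound(s_0, k_2) = 0x0F
s_2 = InvRound(s_1, k_1) = 0x76
s_3 = InvRound(s_2, k_0) = 0xA6

0xA6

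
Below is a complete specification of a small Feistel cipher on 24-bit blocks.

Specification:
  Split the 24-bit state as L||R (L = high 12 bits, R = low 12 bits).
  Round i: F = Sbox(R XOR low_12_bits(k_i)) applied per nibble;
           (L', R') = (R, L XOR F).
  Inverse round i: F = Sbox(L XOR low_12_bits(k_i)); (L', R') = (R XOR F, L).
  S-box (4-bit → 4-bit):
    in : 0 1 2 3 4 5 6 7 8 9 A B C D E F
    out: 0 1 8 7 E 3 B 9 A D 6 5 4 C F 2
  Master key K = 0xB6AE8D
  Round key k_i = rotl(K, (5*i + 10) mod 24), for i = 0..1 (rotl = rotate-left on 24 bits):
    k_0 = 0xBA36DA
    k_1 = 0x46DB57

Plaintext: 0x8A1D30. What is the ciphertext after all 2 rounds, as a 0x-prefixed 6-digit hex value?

s_0 = plaintext = 0x8A1D30
s_1 = Round(s_0, k_0) = 0xD30D57
s_2 = Round(s_1, k_1) = 0xD57630

0xD57630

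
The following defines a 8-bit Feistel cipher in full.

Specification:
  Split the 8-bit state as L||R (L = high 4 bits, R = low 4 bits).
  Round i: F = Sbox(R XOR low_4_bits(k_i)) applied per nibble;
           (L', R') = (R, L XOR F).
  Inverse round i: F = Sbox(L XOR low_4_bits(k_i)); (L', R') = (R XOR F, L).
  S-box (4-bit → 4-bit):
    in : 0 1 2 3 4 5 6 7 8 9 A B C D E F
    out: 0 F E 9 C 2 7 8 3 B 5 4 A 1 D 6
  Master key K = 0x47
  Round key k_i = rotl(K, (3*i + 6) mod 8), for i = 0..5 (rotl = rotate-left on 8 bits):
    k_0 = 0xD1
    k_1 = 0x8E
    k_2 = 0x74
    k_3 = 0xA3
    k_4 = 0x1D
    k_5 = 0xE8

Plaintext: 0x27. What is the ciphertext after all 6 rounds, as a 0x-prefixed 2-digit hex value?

0x44

s_0 = plaintext = 0x27
s_1 = Round(s_0, k_0) = 0x75
s_2 = Round(s_1, k_1) = 0x53
s_3 = Round(s_2, k_2) = 0x3D
s_4 = Round(s_3, k_3) = 0xDE
s_5 = Round(s_4, k_4) = 0xE4
s_6 = Round(s_5, k_5) = 0x44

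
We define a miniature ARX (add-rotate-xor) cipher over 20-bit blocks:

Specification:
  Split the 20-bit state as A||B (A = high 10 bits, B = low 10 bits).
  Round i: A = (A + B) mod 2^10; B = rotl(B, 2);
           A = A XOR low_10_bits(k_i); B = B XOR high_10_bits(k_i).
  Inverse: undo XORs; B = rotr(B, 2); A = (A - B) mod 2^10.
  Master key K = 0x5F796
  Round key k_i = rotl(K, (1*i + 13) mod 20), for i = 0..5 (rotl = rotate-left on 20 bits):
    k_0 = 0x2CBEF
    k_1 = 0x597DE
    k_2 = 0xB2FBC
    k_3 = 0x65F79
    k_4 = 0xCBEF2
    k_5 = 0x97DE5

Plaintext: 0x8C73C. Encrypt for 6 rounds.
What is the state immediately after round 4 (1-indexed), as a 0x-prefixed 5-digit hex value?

0x5A0A8

s_0 = plaintext = 0x8C73C
s_1 = Round(s_0, k_0) = 0xA0841
s_2 = Round(s_1, k_1) = 0x47461
s_3 = Round(s_2, k_2) = 0xB0B4F
s_4 = Round(s_3, k_3) = 0x5A0A8
s_5 = Round(s_4, k_4) = 0x3898F
s_6 = Round(s_5, k_5) = 0xE5062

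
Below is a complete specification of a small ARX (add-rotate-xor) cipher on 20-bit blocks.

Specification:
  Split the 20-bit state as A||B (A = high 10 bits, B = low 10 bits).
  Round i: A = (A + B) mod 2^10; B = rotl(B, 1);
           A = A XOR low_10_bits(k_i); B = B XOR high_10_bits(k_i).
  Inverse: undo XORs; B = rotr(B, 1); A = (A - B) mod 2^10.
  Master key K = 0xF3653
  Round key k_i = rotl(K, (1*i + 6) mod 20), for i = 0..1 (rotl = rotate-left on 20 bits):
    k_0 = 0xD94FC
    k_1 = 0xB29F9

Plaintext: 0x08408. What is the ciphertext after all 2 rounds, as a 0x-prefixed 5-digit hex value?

0x6CC21

s_0 = plaintext = 0x08408
s_1 = Round(s_0, k_0) = 0x35775
s_2 = Round(s_1, k_1) = 0x6CC21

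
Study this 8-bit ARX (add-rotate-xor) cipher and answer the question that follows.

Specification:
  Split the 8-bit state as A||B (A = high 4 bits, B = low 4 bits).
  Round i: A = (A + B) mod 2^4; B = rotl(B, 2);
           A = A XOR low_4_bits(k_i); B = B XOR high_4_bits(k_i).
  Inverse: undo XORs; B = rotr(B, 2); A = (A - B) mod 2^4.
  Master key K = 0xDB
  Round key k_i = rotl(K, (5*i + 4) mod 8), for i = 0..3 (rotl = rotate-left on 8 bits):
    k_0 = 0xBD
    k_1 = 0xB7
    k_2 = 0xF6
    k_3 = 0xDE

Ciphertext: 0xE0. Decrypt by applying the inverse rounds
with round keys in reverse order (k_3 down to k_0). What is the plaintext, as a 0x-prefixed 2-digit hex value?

s_0 = ciphertext = 0xE0
s_1 = InvRound(s_0, k_3) = 0x97
s_2 = InvRound(s_1, k_2) = 0xD2
s_3 = InvRound(s_2, k_1) = 0x46
s_4 = InvRound(s_3, k_0) = 0x27

0x27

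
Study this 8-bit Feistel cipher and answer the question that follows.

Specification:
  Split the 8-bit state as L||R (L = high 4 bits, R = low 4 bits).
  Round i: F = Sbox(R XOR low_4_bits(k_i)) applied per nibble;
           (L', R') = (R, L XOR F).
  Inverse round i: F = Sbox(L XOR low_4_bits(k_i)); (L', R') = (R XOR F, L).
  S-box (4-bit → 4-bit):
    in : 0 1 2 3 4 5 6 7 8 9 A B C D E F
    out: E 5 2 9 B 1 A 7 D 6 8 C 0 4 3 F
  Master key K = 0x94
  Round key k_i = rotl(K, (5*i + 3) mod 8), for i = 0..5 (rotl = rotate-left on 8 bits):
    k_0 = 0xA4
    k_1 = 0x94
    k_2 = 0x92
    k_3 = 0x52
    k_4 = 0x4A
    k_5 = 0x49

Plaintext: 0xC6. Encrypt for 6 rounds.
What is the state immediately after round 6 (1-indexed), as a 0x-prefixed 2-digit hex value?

0x5E

s_0 = plaintext = 0xC6
s_1 = Round(s_0, k_0) = 0x6E
s_2 = Round(s_1, k_1) = 0xEE
s_3 = Round(s_2, k_2) = 0xEE
s_4 = Round(s_3, k_3) = 0xEE
s_5 = Round(s_4, k_4) = 0xE5
s_6 = Round(s_5, k_5) = 0x5E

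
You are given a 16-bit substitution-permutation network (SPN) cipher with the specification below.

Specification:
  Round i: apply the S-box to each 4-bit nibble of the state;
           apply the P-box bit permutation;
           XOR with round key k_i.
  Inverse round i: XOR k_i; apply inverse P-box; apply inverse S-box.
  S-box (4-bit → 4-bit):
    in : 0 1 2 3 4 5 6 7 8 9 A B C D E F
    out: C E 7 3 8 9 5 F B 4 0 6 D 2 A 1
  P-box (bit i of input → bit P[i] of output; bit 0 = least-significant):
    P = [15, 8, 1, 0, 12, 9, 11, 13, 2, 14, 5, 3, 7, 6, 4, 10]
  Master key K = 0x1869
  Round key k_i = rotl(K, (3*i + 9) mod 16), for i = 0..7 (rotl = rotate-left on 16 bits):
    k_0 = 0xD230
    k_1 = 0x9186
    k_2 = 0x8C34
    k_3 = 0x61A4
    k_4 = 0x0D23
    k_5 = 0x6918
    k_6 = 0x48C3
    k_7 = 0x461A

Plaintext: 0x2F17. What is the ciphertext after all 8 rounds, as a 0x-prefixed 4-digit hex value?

0xB5B7

s_0 = plaintext = 0x2F17
s_1 = Round(s_0, k_0) = 0x79E7
s_2 = Round(s_1, k_1) = 0x3675
s_3 = Round(s_2, k_2) = 0x36D1
s_4 = Round(s_3, k_3) = 0x6243
s_5 = Round(s_4, k_4) = 0xEC97
s_6 = Round(s_5, k_5) = 0xE477
s_7 = Round(s_6, k_6) = 0xF788
s_8 = Round(s_7, k_7) = 0xB5B7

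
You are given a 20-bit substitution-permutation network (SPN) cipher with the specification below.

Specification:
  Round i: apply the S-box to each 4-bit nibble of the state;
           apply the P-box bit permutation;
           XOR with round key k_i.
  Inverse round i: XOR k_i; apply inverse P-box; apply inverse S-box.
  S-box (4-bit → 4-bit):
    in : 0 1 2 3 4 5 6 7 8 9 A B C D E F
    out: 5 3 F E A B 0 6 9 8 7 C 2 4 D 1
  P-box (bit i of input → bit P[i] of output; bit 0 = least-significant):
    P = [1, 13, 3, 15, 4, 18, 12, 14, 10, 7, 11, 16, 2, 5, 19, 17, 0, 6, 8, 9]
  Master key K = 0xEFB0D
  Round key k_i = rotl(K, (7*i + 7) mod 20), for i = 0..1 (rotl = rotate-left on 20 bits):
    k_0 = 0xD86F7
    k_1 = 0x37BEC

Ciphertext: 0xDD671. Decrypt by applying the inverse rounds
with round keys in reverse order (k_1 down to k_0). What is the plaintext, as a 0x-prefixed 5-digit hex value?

0xCA24C

s_0 = ciphertext = 0xDD671
s_1 = InvRound(s_0, k_1) = 0x0EA13
s_2 = InvRound(s_1, k_0) = 0xCA24C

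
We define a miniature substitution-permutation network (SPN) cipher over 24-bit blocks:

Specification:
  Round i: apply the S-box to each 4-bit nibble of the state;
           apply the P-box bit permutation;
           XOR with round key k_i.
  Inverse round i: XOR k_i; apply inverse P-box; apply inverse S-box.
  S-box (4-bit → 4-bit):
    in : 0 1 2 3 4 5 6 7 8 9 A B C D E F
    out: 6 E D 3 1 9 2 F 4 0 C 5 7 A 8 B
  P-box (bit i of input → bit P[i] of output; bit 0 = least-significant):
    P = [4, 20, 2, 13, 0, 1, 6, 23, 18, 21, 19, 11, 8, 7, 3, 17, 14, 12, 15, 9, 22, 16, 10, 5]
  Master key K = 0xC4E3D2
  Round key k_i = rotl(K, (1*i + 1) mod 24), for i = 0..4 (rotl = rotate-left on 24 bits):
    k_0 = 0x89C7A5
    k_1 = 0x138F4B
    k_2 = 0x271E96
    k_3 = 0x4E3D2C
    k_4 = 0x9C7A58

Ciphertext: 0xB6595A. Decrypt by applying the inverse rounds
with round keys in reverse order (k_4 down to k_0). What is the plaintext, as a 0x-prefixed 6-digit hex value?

s_0 = ciphertext = 0xB6595A
s_1 = InvRound(s_0, k_4) = 0x9E506E
s_2 = InvRound(s_1, k_3) = 0xB44E1D
s_3 = InvRound(s_2, k_2) = 0x6319F6
s_4 = InvRound(s_3, k_1) = 0x21064C
s_5 = InvRound(s_4, k_0) = 0xEBC029

0xEBC029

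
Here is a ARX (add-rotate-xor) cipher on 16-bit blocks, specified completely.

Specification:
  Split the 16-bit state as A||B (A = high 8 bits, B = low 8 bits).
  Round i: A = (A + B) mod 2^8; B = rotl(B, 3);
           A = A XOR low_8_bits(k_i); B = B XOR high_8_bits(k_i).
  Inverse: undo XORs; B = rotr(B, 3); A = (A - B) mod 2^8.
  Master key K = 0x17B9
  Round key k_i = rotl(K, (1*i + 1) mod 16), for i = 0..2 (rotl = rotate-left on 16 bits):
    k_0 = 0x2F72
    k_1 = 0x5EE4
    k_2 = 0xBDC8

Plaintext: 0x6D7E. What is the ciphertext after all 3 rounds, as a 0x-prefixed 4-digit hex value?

0x8178

s_0 = plaintext = 0x6D7E
s_1 = Round(s_0, k_0) = 0x99DC
s_2 = Round(s_1, k_1) = 0x91B8
s_3 = Round(s_2, k_2) = 0x8178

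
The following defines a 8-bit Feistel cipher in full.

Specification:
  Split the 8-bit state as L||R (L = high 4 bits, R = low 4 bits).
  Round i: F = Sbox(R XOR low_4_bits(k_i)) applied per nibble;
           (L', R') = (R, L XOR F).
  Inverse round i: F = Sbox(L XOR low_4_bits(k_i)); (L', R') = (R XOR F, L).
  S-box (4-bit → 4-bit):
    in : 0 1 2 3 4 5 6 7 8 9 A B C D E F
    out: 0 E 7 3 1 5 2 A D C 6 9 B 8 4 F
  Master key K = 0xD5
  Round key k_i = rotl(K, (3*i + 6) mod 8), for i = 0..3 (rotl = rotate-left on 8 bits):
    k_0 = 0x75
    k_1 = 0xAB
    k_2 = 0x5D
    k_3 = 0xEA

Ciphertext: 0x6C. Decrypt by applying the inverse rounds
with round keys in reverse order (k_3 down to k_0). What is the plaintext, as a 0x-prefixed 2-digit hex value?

s_0 = ciphertext = 0x6C
s_1 = InvRound(s_0, k_3) = 0x76
s_2 = InvRound(s_1, k_2) = 0x07
s_3 = InvRound(s_2, k_1) = 0xE0
s_4 = InvRound(s_3, k_0) = 0x9E

0x9E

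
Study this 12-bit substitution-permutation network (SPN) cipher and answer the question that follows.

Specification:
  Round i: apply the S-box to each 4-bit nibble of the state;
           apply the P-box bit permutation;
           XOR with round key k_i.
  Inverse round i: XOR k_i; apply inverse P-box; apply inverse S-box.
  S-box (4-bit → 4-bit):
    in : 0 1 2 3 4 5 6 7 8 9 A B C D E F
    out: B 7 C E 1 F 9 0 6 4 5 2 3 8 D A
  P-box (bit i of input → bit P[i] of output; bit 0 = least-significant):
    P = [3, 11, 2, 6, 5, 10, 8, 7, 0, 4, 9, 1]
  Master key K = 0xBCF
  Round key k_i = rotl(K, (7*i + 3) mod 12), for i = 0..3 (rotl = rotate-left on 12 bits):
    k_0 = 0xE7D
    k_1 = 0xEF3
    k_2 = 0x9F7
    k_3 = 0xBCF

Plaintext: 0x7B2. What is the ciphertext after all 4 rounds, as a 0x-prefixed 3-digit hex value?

0x79F

s_0 = plaintext = 0x7B2
s_1 = Round(s_0, k_0) = 0xA39
s_2 = Round(s_1, k_1) = 0x976
s_3 = Round(s_2, k_2) = 0xBBF
s_4 = Round(s_3, k_3) = 0x79F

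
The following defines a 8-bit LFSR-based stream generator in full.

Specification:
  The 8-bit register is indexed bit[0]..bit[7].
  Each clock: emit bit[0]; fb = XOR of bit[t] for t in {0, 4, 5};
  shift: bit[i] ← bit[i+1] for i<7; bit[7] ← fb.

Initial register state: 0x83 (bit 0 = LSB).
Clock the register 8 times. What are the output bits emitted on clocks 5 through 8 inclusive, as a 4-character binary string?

0001

reg_0 = 0x83
clock 1: out=1, reg = 0xC1
clock 2: out=1, reg = 0xE0
clock 3: out=0, reg = 0xF0
clock 4: out=0, reg = 0x78
clock 5: out=0, reg = 0x3C
clock 6: out=0, reg = 0x1E
clock 7: out=0, reg = 0x8F
clock 8: out=1, reg = 0xC7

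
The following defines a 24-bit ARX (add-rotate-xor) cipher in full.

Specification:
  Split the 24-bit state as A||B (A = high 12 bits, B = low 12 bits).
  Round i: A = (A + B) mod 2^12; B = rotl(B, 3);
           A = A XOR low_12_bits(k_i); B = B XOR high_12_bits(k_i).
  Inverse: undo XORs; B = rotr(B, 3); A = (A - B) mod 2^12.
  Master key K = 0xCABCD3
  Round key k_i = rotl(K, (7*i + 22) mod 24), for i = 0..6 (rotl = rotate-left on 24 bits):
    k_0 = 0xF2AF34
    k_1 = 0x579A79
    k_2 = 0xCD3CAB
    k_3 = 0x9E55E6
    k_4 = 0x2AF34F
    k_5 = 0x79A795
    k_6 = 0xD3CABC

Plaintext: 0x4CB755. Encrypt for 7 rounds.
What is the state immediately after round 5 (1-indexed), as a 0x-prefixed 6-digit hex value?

s_0 = plaintext = 0x4CB755
s_1 = Round(s_0, k_0) = 0x314581
s_2 = Round(s_1, k_1) = 0x2EC973
s_3 = Round(s_2, k_2) = 0x0F474F
s_4 = Round(s_3, k_3) = 0xDA539E
s_5 = Round(s_4, k_4) = 0x20CE5E
s_6 = Round(s_5, k_5) = 0x7FF56D
s_7 = Round(s_6, k_6) = 0x7D0656

0x20CE5E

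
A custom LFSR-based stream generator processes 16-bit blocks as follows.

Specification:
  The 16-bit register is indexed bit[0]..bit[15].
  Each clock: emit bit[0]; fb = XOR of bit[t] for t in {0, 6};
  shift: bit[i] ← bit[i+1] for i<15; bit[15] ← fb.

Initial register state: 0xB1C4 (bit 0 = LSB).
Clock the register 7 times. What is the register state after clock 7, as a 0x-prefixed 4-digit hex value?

0x0763

reg_0 = 0xB1C4
clock 1: out=0, reg = 0xD8E2
clock 2: out=0, reg = 0xEC71
clock 3: out=1, reg = 0x7638
clock 4: out=0, reg = 0x3B1C
clock 5: out=0, reg = 0x1D8E
clock 6: out=0, reg = 0x0EC7
clock 7: out=1, reg = 0x0763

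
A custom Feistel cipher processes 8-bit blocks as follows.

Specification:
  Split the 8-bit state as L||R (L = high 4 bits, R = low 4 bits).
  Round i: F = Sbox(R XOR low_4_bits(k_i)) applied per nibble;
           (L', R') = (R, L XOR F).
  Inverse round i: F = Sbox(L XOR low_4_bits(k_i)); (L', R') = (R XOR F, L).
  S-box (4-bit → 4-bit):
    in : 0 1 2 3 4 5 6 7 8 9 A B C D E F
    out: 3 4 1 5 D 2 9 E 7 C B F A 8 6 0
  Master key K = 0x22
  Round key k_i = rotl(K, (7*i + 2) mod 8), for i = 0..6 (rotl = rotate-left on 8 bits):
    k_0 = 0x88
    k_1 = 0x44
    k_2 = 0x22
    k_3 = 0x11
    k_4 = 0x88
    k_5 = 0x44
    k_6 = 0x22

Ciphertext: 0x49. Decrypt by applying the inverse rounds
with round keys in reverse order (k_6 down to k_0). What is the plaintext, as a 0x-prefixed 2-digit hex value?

s_0 = ciphertext = 0x49
s_1 = InvRound(s_0, k_6) = 0x04
s_2 = InvRound(s_1, k_5) = 0x90
s_3 = InvRound(s_2, k_4) = 0x49
s_4 = InvRound(s_3, k_3) = 0xB4
s_5 = InvRound(s_4, k_2) = 0x8B
s_6 = InvRound(s_5, k_1) = 0x18
s_7 = InvRound(s_6, k_0) = 0x41

0x41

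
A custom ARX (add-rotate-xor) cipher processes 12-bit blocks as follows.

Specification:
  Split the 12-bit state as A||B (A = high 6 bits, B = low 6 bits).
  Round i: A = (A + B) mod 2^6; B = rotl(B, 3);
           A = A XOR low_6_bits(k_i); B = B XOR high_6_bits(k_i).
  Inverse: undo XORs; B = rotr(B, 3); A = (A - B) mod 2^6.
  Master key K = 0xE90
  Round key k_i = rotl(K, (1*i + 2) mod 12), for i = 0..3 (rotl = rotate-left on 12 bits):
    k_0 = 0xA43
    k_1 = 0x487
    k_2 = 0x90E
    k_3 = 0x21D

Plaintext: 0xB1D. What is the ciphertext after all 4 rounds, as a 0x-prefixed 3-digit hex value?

s_0 = plaintext = 0xB1D
s_1 = Round(s_0, k_0) = 0x282
s_2 = Round(s_1, k_1) = 0x2C2
s_3 = Round(s_2, k_2) = 0x0F4
s_4 = Round(s_3, k_3) = 0xAAE

0xAAE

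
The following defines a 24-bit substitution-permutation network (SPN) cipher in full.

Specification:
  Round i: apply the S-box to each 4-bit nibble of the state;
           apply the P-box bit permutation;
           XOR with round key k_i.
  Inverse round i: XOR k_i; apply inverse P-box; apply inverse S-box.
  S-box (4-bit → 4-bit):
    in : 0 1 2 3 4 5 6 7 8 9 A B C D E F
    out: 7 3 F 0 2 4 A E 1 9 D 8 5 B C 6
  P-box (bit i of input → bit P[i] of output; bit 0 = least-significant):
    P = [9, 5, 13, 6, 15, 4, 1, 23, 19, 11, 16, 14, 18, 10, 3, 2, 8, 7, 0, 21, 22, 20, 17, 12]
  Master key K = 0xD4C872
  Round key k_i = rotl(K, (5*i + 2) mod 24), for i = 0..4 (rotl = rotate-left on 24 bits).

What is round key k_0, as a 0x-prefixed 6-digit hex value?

0x5321CB

K = 0xD4C872
k_0 = rotl(K, (5*0+2) mod 24) = rotl(K, 2) = 0x5321CB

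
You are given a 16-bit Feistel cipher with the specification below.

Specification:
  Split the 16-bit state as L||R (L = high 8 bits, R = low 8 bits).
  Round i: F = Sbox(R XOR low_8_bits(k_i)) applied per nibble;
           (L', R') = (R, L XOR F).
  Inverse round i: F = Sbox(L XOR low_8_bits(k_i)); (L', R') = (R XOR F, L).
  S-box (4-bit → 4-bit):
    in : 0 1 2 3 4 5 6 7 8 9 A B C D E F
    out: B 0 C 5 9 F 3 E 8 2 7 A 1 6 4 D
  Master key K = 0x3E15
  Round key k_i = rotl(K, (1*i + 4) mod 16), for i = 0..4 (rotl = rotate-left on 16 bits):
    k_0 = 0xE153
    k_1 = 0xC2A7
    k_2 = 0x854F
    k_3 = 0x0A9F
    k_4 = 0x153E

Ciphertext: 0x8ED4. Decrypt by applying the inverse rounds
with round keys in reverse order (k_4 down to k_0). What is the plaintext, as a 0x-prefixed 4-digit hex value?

s_0 = ciphertext = 0x8ED4
s_1 = InvRound(s_0, k_4) = 0x7F8E
s_2 = InvRound(s_1, k_3) = 0xC57F
s_3 = InvRound(s_2, k_2) = 0xF8C5
s_4 = InvRound(s_3, k_1) = 0x38F8
s_5 = InvRound(s_4, k_0) = 0xC238

0xC238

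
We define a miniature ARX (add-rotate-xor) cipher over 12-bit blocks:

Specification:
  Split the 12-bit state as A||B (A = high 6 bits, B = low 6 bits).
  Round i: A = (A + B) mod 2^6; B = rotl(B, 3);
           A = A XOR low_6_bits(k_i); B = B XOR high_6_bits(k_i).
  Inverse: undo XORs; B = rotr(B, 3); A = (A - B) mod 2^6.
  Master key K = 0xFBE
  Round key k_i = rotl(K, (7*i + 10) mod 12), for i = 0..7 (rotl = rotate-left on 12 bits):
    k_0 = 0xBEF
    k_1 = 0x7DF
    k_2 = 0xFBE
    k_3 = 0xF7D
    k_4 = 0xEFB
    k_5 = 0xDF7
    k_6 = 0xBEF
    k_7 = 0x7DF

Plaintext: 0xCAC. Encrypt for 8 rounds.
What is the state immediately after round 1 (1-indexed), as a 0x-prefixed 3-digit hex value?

s_0 = plaintext = 0xCAC
s_1 = Round(s_0, k_0) = 0xC4A
s_2 = Round(s_1, k_1) = 0x90E
s_3 = Round(s_2, k_2) = 0x30F
s_4 = Round(s_3, k_3) = 0x984
s_5 = Round(s_4, k_4) = 0x45B
s_6 = Round(s_5, k_5) = 0x6EC
s_7 = Round(s_6, k_6) = 0xA0A
s_8 = Round(s_7, k_7) = 0xB4E

0xC4A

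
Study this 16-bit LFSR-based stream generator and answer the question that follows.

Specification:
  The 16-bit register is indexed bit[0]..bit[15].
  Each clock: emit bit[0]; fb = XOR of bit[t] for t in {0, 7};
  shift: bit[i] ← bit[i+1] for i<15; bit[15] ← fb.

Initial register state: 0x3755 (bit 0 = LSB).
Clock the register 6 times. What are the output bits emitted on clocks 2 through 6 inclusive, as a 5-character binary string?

01010

reg_0 = 0x3755
clock 1: out=1, reg = 0x9BAA
clock 2: out=0, reg = 0xCDD5
clock 3: out=1, reg = 0x66EA
clock 4: out=0, reg = 0xB375
clock 5: out=1, reg = 0xD9BA
clock 6: out=0, reg = 0xECDD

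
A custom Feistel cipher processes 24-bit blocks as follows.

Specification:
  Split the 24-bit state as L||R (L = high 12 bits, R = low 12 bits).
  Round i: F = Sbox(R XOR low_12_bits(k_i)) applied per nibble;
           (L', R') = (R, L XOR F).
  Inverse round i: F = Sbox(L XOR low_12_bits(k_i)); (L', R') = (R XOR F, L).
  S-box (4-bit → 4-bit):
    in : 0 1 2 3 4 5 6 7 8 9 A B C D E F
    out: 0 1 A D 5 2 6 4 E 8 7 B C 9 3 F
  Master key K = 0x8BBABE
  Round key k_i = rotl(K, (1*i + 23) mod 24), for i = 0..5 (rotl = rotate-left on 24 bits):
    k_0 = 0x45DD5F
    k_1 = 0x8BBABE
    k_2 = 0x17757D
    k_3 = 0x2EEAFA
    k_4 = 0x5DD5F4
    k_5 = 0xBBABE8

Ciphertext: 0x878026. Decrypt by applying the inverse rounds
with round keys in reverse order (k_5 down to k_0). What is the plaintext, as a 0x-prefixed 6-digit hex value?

s_0 = ciphertext = 0x878026
s_1 = InvRound(s_0, k_5) = 0xDA6878
s_2 = InvRound(s_1, k_4) = 0x652DA6
s_3 = InvRound(s_2, k_3) = 0x1D8652
s_4 = InvRound(s_3, k_2) = 0x3201D8
s_5 = InvRound(s_4, k_1) = 0x95B320
s_6 = InvRound(s_5, k_0) = 0x62595B

0x62595B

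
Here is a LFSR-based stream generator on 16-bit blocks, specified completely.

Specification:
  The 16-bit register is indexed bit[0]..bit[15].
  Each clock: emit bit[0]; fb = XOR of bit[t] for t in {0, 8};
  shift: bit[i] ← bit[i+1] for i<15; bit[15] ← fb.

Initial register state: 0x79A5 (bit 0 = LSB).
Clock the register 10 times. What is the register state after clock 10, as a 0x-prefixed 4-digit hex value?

reg_0 = 0x79A5
clock 1: out=1, reg = 0x3CD2
clock 2: out=0, reg = 0x1E69
clock 3: out=1, reg = 0x8F34
clock 4: out=0, reg = 0xC79A
clock 5: out=0, reg = 0xE3CD
clock 6: out=1, reg = 0x71E6
clock 7: out=0, reg = 0xB8F3
clock 8: out=1, reg = 0xDC79
clock 9: out=1, reg = 0xEE3C
clock 10: out=0, reg = 0x771E

0x771E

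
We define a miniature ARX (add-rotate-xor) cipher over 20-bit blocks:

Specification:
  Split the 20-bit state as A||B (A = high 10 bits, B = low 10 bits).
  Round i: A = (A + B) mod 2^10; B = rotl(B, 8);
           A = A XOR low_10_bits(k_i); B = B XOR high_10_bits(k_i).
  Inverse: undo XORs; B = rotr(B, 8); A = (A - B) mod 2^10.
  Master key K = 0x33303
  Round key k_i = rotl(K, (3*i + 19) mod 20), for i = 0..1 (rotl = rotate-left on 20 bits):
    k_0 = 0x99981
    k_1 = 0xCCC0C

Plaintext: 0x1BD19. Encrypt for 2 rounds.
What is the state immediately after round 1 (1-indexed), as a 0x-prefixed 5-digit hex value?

0x02720

s_0 = plaintext = 0x1BD19
s_1 = Round(s_0, k_0) = 0x02720
s_2 = Round(s_1, k_1) = 0xC97FB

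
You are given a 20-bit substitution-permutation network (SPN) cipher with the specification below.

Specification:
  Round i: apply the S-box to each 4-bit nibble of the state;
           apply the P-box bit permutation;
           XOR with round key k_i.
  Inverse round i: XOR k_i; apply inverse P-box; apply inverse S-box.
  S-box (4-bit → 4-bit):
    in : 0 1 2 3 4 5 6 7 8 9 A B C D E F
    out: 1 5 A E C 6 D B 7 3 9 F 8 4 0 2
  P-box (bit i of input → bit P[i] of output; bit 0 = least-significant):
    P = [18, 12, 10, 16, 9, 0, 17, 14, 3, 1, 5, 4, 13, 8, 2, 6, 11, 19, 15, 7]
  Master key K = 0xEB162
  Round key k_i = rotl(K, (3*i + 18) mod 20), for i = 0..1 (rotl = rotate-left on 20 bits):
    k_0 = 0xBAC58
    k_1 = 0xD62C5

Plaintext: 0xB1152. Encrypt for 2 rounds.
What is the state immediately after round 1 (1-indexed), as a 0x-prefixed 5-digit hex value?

0x014F5

s_0 = plaintext = 0xB1152
s_1 = Round(s_0, k_0) = 0x014F5
s_2 = Round(s_1, k_1) = 0xD5EF0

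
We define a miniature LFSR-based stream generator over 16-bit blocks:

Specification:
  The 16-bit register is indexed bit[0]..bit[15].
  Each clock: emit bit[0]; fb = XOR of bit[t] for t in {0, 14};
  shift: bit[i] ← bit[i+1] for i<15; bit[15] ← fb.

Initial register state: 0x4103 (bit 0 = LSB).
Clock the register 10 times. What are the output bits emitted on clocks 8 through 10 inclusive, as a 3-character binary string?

010

reg_0 = 0x4103
clock 1: out=1, reg = 0x2081
clock 2: out=1, reg = 0x9040
clock 3: out=0, reg = 0x4820
clock 4: out=0, reg = 0xA410
clock 5: out=0, reg = 0x5208
clock 6: out=0, reg = 0xA904
clock 7: out=0, reg = 0x5482
clock 8: out=0, reg = 0xAA41
clock 9: out=1, reg = 0xD520
clock 10: out=0, reg = 0xEA90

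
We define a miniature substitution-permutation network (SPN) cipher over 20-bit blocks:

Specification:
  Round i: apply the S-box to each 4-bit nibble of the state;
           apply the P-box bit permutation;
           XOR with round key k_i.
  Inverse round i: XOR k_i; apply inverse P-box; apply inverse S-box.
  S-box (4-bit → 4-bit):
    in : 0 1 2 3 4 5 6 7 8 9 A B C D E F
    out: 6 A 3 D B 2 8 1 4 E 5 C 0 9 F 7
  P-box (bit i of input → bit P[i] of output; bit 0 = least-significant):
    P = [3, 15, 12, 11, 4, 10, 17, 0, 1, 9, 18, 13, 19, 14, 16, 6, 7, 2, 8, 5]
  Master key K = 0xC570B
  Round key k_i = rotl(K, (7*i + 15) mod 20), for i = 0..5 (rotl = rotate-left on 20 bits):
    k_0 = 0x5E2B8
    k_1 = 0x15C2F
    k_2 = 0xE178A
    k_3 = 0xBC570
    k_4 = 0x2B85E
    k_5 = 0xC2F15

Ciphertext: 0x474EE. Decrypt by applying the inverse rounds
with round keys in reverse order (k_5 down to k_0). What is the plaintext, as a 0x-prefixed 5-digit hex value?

0xFB57E

s_0 = ciphertext = 0x474EE
s_1 = InvRound(s_0, k_5) = 0x342D3
s_2 = InvRound(s_1, k_4) = 0x2016E
s_3 = InvRound(s_2, k_3) = 0x5F722
s_4 = InvRound(s_3, k_2) = 0xDF682
s_5 = InvRound(s_4, k_1) = 0x47964
s_6 = InvRound(s_5, k_0) = 0xFB57E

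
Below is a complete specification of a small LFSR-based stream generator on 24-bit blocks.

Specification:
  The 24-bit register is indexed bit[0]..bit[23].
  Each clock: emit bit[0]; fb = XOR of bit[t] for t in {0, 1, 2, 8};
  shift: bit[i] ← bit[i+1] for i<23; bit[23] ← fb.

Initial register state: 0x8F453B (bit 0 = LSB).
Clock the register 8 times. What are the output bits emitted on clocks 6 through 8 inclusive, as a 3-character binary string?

100

reg_0 = 0x8F453B
clock 1: out=1, reg = 0xC7A29D
clock 2: out=1, reg = 0x63D14E
clock 3: out=0, reg = 0xB1E8A7
clock 4: out=1, reg = 0xD8F453
clock 5: out=1, reg = 0x6C7A29
clock 6: out=1, reg = 0xB63D14
clock 7: out=0, reg = 0x5B1E8A
clock 8: out=0, reg = 0xAD8F45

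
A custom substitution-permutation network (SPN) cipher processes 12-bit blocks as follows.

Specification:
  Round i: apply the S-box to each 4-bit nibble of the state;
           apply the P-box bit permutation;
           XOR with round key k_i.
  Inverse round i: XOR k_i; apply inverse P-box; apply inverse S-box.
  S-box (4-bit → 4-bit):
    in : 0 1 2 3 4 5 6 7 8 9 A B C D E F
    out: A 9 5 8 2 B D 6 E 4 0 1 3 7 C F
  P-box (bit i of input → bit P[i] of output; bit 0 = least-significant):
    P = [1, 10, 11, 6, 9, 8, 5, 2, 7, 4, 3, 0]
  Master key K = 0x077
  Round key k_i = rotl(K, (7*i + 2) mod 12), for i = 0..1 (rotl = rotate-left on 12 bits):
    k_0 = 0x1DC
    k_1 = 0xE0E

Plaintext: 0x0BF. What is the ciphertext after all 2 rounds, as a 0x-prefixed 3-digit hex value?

0x3F1

s_0 = plaintext = 0x0BF
s_1 = Round(s_0, k_0) = 0xF8F
s_2 = Round(s_1, k_1) = 0x3F1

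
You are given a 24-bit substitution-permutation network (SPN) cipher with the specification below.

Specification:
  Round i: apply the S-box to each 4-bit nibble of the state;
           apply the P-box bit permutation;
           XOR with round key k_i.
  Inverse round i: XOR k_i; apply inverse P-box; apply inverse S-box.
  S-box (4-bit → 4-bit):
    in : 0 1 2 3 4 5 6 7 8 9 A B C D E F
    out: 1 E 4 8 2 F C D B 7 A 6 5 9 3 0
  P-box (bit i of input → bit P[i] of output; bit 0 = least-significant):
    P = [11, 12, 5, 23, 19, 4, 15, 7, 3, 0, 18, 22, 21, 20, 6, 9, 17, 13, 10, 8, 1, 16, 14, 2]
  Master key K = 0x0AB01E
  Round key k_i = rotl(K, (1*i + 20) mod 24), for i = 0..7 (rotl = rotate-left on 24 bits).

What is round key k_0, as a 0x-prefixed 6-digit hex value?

K = 0x0AB01E
k_0 = rotl(K, (1*0+20) mod 24) = rotl(K, 20) = 0xE0AB01

0xE0AB01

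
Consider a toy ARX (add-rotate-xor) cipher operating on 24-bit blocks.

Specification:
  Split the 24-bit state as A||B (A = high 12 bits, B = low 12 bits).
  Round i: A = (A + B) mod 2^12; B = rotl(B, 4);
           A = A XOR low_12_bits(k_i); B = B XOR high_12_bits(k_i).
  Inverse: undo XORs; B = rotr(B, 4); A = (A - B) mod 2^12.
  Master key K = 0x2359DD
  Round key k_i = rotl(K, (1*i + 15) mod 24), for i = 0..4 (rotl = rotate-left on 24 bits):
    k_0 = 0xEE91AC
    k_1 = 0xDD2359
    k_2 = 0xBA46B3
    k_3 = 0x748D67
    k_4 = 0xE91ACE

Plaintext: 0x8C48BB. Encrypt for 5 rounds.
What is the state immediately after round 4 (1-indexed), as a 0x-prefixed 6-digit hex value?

0xDB4A8F

s_0 = plaintext = 0x8C48BB
s_1 = Round(s_0, k_0) = 0x0D3551
s_2 = Round(s_1, k_1) = 0x57D8C7
s_3 = Round(s_2, k_2) = 0x8F77DC
s_4 = Round(s_3, k_3) = 0xDB4A8F
s_5 = Round(s_4, k_4) = 0x28D66B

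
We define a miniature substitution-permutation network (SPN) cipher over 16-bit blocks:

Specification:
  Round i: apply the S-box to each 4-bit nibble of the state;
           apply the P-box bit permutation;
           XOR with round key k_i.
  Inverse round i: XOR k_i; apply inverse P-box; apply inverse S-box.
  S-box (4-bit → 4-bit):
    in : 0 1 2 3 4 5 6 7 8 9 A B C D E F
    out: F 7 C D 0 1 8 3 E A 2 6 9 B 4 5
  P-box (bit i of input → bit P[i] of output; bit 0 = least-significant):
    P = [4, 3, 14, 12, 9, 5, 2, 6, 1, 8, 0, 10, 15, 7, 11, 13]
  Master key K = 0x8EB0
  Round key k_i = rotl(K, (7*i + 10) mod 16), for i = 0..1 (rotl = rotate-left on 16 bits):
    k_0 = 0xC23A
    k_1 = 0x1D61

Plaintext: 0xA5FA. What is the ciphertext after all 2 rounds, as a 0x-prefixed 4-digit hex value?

0xB846

s_0 = plaintext = 0xA5FA
s_1 = Round(s_0, k_0) = 0xC0B4
s_2 = Round(s_1, k_1) = 0xB846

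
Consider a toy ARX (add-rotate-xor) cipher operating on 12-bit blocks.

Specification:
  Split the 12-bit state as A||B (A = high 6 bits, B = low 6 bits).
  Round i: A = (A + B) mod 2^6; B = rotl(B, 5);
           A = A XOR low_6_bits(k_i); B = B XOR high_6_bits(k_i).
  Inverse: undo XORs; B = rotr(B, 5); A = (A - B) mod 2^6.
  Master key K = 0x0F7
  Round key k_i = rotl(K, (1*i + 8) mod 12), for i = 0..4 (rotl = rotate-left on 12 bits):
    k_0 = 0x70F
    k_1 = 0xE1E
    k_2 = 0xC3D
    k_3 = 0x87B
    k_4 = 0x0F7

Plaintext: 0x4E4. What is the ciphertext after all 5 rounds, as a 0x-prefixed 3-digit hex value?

s_0 = plaintext = 0x4E4
s_1 = Round(s_0, k_0) = 0xE0E
s_2 = Round(s_1, k_1) = 0x63F
s_3 = Round(s_2, k_2) = 0xA8F
s_4 = Round(s_3, k_3) = 0x086
s_5 = Round(s_4, k_4) = 0xFC0

0xFC0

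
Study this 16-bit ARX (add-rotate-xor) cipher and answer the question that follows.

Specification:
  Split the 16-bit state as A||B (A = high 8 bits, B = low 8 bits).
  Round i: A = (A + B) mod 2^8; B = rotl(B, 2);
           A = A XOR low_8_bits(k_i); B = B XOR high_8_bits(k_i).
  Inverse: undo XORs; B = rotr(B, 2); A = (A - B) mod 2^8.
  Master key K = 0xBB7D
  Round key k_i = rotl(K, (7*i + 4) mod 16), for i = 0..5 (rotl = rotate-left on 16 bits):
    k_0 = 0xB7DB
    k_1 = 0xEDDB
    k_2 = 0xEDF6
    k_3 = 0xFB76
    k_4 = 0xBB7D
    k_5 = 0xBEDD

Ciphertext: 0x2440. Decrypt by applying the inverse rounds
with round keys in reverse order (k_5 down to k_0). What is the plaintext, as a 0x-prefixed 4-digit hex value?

0x487E

s_0 = ciphertext = 0x2440
s_1 = InvRound(s_0, k_5) = 0x3ABF
s_2 = InvRound(s_1, k_4) = 0x4601
s_3 = InvRound(s_2, k_3) = 0x72BE
s_4 = InvRound(s_3, k_2) = 0xB0D4
s_5 = InvRound(s_4, k_1) = 0x1D4E
s_6 = InvRound(s_5, k_0) = 0x487E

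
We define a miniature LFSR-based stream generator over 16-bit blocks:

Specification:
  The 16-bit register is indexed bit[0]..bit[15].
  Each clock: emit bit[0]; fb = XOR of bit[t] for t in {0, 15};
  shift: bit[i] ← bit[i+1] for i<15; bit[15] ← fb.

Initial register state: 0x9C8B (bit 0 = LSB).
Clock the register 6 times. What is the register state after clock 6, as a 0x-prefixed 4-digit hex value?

0x1A72

reg_0 = 0x9C8B
clock 1: out=1, reg = 0x4E45
clock 2: out=1, reg = 0xA722
clock 3: out=0, reg = 0xD391
clock 4: out=1, reg = 0x69C8
clock 5: out=0, reg = 0x34E4
clock 6: out=0, reg = 0x1A72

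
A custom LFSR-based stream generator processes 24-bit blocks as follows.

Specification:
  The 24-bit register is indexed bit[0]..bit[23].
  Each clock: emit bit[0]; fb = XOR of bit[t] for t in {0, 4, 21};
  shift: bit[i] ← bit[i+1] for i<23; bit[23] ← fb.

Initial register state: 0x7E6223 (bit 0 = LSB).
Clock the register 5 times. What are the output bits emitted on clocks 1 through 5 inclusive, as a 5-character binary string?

11000

reg_0 = 0x7E6223
clock 1: out=1, reg = 0x3F3111
clock 2: out=1, reg = 0x9F9888
clock 3: out=0, reg = 0x4FCC44
clock 4: out=0, reg = 0x27E622
clock 5: out=0, reg = 0x93F311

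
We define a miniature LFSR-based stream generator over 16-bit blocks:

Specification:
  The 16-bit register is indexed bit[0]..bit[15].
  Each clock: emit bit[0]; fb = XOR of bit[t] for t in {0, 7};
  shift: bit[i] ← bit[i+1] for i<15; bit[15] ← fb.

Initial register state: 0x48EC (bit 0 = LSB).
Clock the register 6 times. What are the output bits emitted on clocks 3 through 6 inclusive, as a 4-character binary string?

reg_0 = 0x48EC
clock 1: out=0, reg = 0xA476
clock 2: out=0, reg = 0x523B
clock 3: out=1, reg = 0xA91D
clock 4: out=1, reg = 0xD48E
clock 5: out=0, reg = 0xEA47
clock 6: out=1, reg = 0xF523

1101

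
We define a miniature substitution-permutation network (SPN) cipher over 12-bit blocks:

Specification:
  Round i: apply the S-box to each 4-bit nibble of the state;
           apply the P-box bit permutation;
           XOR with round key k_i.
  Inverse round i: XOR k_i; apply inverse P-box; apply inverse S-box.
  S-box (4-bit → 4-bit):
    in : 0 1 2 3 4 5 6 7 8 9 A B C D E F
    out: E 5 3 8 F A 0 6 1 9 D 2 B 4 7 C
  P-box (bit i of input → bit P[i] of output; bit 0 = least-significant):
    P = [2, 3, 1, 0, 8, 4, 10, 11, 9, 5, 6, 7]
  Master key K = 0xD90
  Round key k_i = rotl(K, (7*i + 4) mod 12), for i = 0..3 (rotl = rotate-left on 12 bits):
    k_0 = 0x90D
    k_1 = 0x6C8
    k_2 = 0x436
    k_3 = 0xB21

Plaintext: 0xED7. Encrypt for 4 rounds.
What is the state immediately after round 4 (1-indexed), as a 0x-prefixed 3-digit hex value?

0x836

s_0 = plaintext = 0xED7
s_1 = Round(s_0, k_0) = 0xF67
s_2 = Round(s_1, k_1) = 0x602
s_3 = Round(s_2, k_2) = 0x82A
s_4 = Round(s_3, k_3) = 0x836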